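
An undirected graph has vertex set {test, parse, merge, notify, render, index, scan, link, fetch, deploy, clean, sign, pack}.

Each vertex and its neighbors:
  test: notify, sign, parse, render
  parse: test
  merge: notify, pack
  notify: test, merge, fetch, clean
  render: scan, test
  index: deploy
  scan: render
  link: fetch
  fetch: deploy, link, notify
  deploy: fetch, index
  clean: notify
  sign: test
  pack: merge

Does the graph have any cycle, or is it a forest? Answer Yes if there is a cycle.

No

DFS, tracking each vertex's parent; an edge to a visited non-parent vertex closes a cycle.
Start from sign:
visit sign (parent –)
  visit test (parent sign)
    visit notify (parent test)
      notify–test: parent, skip
      visit merge (parent notify)
        merge–notify: parent, skip
        visit pack (parent merge)
          pack–merge: parent, skip
      visit fetch (parent notify)
        visit deploy (parent fetch)
          deploy–fetch: parent, skip
          visit index (parent deploy)
            index–deploy: parent, skip
        visit link (parent fetch)
          link–fetch: parent, skip
        fetch–notify: parent, skip
      visit clean (parent notify)
        clean–notify: parent, skip
    test–sign: parent, skip
    visit parse (parent test)
      parse–test: parent, skip
    visit render (parent test)
      visit scan (parent render)
        scan–render: parent, skip
      render–test: parent, skip
No non-parent visited neighbor found — the graph is a forest.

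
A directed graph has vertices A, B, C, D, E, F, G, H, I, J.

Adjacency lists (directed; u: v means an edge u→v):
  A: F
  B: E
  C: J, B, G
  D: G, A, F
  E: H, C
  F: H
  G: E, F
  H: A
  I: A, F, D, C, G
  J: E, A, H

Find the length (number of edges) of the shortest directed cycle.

For each vertex v, BFS finds the shortest path from v back to v.
The shortest such closed walk is C → J → E → C, length 3.

3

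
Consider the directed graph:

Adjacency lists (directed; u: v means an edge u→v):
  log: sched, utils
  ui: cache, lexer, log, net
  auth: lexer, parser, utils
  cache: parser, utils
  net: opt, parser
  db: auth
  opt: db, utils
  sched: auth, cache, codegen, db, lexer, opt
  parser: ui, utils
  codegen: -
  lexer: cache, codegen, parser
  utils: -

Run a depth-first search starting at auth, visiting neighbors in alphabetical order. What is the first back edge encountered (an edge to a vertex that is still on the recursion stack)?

ui→cache

DFS from auth (visiting neighbors in alphabetical order); mark gray on enter, black on exit:
auth gray
  lexer gray
    cache gray
      parser gray
        ui gray
          ui→cache: cache is gray → back edge
First back edge: ui → cache.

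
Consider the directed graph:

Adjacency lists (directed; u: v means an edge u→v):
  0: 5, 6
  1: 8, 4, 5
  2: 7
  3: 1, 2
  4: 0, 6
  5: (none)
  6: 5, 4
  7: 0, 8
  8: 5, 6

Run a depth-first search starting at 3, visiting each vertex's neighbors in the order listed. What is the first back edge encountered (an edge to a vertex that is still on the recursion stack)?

0→6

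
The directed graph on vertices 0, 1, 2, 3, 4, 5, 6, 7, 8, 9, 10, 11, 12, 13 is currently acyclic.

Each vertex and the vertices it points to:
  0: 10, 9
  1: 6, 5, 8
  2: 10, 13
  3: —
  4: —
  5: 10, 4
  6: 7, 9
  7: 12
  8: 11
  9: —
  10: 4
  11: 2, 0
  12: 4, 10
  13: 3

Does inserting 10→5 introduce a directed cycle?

Yes

Adding 10→5 creates a cycle iff 5 can already reach 10.
Path from 5: 5 → 10.
So 5 → … → 10 → 5 is a cycle.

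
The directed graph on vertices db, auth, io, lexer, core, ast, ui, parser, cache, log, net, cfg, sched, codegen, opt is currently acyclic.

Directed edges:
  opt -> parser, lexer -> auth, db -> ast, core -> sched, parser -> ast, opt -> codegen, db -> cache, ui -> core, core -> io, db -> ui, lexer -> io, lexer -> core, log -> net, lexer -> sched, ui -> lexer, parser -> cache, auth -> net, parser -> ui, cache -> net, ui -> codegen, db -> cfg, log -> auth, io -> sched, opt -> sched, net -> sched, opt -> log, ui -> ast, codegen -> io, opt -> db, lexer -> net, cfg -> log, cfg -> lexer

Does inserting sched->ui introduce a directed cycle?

Yes

Adding sched→ui creates a cycle iff ui can already reach sched.
Path from ui: ui → lexer → sched.
So ui → … → sched → ui is a cycle.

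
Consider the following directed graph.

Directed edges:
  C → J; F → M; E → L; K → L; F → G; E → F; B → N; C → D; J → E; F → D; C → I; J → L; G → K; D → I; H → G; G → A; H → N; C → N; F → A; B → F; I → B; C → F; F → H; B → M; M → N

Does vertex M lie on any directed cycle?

M lies on a cycle iff there is a path from M back to itself.
Exploring from M, it never reaches itself; equivalently, its strongly connected component is a singleton.

No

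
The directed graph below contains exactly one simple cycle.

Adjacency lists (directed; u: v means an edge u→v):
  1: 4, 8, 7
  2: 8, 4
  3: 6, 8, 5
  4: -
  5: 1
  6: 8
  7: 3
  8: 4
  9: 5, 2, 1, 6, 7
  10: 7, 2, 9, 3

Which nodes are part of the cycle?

1, 3, 5, 7

DFS with gray/black marking from 7:
7 gray
  3 gray
    6 gray
      8 gray
        4 gray
        4 black
      8 black
    6 black
    3→8: 8 black — skip
    5 gray
      1 gray
        1→4: 4 black — skip
        1→8: 8 black — skip
        1→7: 7 is gray → back edge
Back edge closes the cycle 7 → 3 → 5 → 1 → 7; its vertices are {1, 3, 5, 7}.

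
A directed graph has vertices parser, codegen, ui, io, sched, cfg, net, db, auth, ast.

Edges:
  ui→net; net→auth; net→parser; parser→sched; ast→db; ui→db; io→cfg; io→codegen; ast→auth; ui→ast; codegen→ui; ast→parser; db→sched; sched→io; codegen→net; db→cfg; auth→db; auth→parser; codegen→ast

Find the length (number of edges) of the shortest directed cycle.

5

For each vertex v, BFS finds the shortest path from v back to v.
The shortest such closed walk is io → codegen → net → parser → sched → io, length 5.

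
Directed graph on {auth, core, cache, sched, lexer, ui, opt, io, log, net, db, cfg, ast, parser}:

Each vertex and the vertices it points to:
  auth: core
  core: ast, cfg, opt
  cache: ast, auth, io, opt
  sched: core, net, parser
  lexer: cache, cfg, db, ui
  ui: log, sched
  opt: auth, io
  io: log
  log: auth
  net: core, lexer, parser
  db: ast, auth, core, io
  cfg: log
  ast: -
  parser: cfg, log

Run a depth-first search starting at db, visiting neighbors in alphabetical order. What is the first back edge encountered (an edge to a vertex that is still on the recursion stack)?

log→auth

DFS from db (visiting neighbors in alphabetical order); mark gray on enter, black on exit:
db gray
  ast gray
  ast black
  auth gray
    core gray
      core→ast: ast black — skip
      cfg gray
        log gray
          log→auth: auth is gray → back edge
First back edge: log → auth.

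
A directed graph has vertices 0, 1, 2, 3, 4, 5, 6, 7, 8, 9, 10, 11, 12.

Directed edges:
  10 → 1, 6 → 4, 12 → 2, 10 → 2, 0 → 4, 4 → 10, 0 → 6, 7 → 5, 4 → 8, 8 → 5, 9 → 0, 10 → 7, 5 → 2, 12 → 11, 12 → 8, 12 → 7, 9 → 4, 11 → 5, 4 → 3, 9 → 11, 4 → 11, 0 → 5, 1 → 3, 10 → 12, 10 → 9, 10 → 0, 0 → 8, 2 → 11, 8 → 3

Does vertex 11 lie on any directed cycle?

Yes

11 is on a cycle iff 11 can reach itself via ≥1 edge.
11 → 5 → 2 → 11 — yes.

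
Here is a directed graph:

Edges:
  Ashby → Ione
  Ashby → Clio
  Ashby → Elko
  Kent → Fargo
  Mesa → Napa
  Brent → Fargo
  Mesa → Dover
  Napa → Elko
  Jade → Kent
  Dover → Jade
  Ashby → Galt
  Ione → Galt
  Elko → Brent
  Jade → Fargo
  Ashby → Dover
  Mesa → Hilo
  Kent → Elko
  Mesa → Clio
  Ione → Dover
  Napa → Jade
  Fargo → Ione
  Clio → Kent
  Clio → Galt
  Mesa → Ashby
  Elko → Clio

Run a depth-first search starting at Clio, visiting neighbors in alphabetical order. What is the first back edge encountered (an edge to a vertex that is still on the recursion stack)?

Jade→Fargo

DFS from Clio (visiting neighbors in alphabetical order); mark gray on enter, black on exit:
Clio gray
  Galt gray
  Galt black
  Kent gray
    Elko gray
      Brent gray
        Fargo gray
          Ione gray
            Dover gray
              Jade gray
                Jade→Fargo: Fargo is gray → back edge
First back edge: Jade → Fargo.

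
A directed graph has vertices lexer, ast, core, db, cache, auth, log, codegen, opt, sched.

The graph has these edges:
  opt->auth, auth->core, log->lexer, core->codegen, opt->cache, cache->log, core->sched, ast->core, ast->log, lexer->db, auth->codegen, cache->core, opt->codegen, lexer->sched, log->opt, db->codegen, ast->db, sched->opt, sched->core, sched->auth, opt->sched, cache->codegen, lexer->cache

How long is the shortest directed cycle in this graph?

2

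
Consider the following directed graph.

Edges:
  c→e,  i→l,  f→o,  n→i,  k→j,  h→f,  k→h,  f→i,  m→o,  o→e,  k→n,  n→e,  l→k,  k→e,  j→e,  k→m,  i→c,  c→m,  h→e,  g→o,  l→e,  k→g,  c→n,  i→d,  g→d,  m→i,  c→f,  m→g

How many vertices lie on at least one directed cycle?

8

A vertex is on a directed cycle iff it belongs to a strongly connected component of size ≥ 2 (or has a self-loop).
The vertices on cycles are {c, f, h, i, k, l, m, n} — 8 in total.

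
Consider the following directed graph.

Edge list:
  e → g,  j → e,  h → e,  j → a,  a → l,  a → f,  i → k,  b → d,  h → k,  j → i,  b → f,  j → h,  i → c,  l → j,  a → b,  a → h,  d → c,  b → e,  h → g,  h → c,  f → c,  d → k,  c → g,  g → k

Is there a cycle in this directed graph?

Yes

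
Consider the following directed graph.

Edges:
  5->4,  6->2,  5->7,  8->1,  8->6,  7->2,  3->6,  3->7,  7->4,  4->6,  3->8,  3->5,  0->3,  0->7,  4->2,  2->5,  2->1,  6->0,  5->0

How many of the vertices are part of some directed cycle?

8

A vertex is on a directed cycle iff it belongs to a strongly connected component of size ≥ 2 (or has a self-loop).
The vertices on cycles are {0, 2, 3, 4, 5, 6, 7, 8} — 8 in total.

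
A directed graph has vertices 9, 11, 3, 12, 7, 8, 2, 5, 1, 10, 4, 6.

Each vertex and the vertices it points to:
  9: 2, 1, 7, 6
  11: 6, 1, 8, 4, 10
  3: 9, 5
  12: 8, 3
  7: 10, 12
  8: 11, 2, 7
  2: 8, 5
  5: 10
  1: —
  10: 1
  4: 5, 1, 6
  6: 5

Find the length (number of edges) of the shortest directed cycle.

For each vertex v, BFS finds the shortest path from v back to v.
The shortest such closed walk is 8 → 11 → 8, length 2.

2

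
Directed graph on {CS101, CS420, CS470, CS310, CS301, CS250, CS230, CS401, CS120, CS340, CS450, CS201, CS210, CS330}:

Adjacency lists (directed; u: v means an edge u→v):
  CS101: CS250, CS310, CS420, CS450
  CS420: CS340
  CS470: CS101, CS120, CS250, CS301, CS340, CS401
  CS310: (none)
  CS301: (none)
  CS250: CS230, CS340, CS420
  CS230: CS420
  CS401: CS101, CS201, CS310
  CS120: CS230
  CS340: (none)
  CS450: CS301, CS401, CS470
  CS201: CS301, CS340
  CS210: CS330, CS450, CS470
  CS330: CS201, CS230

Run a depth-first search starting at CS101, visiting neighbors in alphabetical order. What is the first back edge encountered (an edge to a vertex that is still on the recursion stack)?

CS401→CS101

DFS from CS101 (visiting neighbors in alphabetical order); mark gray on enter, black on exit:
CS101 gray
  CS250 gray
    CS230 gray
      CS420 gray
        CS340 gray
        CS340 black
      CS420 black
    CS230 black
    CS250→CS340: CS340 black — skip
    CS250→CS420: CS420 black — skip
  CS250 black
  CS310 gray
  CS310 black
  CS101→CS420: CS420 black — skip
  CS450 gray
    CS301 gray
    CS301 black
    CS401 gray
      CS401→CS101: CS101 is gray → back edge
First back edge: CS401 → CS101.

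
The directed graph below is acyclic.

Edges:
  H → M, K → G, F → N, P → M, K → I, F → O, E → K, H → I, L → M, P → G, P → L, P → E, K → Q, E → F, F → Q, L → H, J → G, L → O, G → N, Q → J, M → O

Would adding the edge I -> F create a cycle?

No

Adding I→F creates a cycle iff F can already reach I.
Explore from F: no path reaches I. The graph stays acyclic.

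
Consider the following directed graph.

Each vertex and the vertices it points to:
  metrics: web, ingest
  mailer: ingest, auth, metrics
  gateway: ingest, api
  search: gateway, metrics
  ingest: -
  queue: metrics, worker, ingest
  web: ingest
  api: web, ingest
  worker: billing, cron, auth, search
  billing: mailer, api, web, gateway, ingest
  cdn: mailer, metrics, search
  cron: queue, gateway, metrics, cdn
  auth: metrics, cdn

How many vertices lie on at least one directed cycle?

6

A vertex is on a directed cycle iff it belongs to a strongly connected component of size ≥ 2 (or has a self-loop).
The vertices on cycles are {cdn, auth, cron, queue, mailer, worker} — 6 in total.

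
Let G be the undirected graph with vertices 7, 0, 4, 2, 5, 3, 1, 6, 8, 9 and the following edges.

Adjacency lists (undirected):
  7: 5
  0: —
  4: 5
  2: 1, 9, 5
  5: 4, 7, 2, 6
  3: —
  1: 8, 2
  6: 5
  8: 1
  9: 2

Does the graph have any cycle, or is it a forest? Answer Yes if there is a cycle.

DFS, tracking each vertex's parent; an edge to a visited non-parent vertex closes a cycle.
Start from 2:
visit 2 (parent –)
  visit 1 (parent 2)
    visit 8 (parent 1)
      8–1: parent, skip
    1–2: parent, skip
  visit 9 (parent 2)
    9–2: parent, skip
  visit 5 (parent 2)
    visit 4 (parent 5)
      4–5: parent, skip
    visit 7 (parent 5)
      7–5: parent, skip
    5–2: parent, skip
    visit 6 (parent 5)
      6–5: parent, skip
visit 0 (parent –)
visit 3 (parent –)
No non-parent visited neighbor found — the graph is a forest.

No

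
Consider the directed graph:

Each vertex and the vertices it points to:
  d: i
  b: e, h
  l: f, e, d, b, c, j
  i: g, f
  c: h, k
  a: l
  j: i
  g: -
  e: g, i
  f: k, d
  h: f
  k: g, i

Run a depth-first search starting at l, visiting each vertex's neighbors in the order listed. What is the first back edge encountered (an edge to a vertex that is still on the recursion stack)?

i→f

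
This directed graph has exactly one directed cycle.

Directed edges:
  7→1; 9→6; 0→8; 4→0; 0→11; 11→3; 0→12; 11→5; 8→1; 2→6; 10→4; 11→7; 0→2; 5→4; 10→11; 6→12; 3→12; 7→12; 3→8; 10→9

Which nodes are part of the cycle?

0, 4, 5, 11

DFS with gray/black marking from 11:
11 gray
  7 gray
    12 gray
    12 black
    1 gray
    1 black
  7 black
  5 gray
    4 gray
      0 gray
        2 gray
          6 gray
            6→12: 12 black — skip
          6 black
        2 black
        0→11: 11 is gray → back edge
Back edge closes the cycle 11 → 5 → 4 → 0 → 11; its vertices are {0, 4, 5, 11}.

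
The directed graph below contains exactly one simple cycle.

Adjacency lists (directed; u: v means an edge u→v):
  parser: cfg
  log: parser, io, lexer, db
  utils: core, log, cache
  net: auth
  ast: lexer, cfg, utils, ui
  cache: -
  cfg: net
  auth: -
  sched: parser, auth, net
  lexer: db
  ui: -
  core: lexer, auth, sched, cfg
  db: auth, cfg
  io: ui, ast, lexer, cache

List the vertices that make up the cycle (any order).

io, ast, log, utils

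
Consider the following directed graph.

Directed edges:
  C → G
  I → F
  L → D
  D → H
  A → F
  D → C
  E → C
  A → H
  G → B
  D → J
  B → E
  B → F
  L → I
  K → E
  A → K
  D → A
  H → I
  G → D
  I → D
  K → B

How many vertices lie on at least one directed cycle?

9

A vertex is on a directed cycle iff it belongs to a strongly connected component of size ≥ 2 (or has a self-loop).
The vertices on cycles are {A, B, C, D, E, G, H, I, K} — 9 in total.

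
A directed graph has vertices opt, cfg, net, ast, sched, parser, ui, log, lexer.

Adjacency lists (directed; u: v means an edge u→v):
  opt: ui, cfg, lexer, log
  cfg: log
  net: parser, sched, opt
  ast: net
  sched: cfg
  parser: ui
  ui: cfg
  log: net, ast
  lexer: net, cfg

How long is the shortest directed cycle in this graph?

For each vertex v, BFS finds the shortest path from v back to v.
The shortest such closed walk is log → net → opt → log, length 3.

3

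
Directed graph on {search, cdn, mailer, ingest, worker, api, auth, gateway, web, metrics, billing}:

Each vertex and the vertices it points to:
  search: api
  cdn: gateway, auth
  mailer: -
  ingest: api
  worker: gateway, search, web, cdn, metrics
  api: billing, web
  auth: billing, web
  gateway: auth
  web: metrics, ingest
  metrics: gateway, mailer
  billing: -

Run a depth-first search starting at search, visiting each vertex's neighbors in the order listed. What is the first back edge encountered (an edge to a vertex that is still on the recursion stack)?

DFS from search (visiting each vertex's neighbors in the order listed); mark gray on enter, black on exit:
search gray
  api gray
    billing gray
    billing black
    web gray
      metrics gray
        gateway gray
          auth gray
            auth→billing: billing black — skip
            auth→web: web is gray → back edge
First back edge: auth → web.

auth→web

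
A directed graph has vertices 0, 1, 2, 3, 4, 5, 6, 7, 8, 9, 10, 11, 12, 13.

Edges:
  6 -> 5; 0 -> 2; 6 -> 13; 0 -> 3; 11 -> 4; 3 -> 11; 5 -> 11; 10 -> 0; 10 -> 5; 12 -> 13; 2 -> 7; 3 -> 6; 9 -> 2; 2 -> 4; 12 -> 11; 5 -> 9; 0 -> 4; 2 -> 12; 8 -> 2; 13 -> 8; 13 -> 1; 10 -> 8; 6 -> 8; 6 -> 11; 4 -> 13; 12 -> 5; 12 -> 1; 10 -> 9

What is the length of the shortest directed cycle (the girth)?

4

For each vertex v, BFS finds the shortest path from v back to v.
The shortest such closed walk is 9 → 2 → 12 → 5 → 9, length 4.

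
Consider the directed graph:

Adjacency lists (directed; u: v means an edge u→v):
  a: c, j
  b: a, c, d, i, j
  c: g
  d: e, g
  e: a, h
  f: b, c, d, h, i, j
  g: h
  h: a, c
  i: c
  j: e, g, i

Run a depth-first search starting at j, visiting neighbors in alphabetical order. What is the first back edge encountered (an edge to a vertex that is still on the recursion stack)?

h→a

DFS from j (visiting neighbors in alphabetical order); mark gray on enter, black on exit:
j gray
  e gray
    a gray
      c gray
        g gray
          h gray
            h→a: a is gray → back edge
First back edge: h → a.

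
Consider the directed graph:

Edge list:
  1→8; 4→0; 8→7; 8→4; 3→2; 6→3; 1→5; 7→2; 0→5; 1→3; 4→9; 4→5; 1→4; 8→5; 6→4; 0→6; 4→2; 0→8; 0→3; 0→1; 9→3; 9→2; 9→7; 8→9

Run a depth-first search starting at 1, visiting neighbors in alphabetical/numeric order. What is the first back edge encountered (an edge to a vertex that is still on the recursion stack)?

DFS from 1 (visiting neighbors in alphabetical/numeric order); mark gray on enter, black on exit:
1 gray
  3 gray
    2 gray
    2 black
  3 black
  4 gray
    0 gray
      0→1: 1 is gray → back edge
First back edge: 0 → 1.

0→1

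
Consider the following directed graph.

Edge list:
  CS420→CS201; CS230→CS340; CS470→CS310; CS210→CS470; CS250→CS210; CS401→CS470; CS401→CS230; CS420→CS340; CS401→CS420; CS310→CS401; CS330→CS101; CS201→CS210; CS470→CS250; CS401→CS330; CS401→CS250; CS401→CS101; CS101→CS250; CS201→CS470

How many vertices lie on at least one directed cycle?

9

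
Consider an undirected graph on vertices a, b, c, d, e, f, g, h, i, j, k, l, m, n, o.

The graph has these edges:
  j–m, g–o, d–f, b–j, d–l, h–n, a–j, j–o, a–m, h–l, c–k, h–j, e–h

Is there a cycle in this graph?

DFS, tracking each vertex's parent; an edge to a visited non-parent vertex closes a cycle.
Start from m:
visit m (parent –)
  visit j (parent m)
    j–m: parent, skip
    visit h (parent j)
      visit n (parent h)
        n–h: parent, skip
      h–j: parent, skip
      visit e (parent h)
        e–h: parent, skip
      visit l (parent h)
        visit d (parent l)
          visit f (parent d)
            f–d: parent, skip
          d–l: parent, skip
        l–h: parent, skip
    visit b (parent j)
      b–j: parent, skip
    visit a (parent j)
      a–j: parent, skip
      a–m: m visited and ≠ parent → cycle
Cycle: m – j – a – m.

Yes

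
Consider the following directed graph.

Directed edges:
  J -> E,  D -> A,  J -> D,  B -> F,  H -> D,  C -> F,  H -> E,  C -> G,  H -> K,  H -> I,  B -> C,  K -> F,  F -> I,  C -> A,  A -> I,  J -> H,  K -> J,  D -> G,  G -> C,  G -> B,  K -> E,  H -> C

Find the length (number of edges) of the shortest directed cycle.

For each vertex v, BFS finds the shortest path from v back to v.
The shortest such closed walk is C → G → C, length 2.

2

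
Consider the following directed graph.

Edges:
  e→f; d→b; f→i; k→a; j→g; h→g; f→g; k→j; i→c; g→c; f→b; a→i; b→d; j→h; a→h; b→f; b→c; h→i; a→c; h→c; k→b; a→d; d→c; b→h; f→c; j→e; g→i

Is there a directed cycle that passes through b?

b is on a cycle iff b can reach itself via ≥1 edge.
b → d → b — yes.

Yes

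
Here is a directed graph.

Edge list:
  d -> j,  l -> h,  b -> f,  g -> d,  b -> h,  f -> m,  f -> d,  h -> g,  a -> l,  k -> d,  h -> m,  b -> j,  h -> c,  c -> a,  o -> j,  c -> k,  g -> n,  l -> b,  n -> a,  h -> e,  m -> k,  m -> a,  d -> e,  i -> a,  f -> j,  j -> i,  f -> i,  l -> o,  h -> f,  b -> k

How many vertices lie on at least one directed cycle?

A vertex is on a directed cycle iff it belongs to a strongly connected component of size ≥ 2 (or has a self-loop).
The vertices on cycles are {a, b, c, d, f, g, h, i, j, k, l, m, n, o} — 14 in total.

14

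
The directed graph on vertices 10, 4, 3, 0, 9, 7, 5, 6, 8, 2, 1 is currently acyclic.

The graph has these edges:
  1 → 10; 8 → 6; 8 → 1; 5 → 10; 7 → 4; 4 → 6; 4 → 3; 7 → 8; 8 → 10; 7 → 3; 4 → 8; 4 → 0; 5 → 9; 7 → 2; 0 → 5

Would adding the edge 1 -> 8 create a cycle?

Yes

Adding 1→8 creates a cycle iff 8 can already reach 1.
Path from 8: 8 → 1.
So 8 → … → 1 → 8 is a cycle.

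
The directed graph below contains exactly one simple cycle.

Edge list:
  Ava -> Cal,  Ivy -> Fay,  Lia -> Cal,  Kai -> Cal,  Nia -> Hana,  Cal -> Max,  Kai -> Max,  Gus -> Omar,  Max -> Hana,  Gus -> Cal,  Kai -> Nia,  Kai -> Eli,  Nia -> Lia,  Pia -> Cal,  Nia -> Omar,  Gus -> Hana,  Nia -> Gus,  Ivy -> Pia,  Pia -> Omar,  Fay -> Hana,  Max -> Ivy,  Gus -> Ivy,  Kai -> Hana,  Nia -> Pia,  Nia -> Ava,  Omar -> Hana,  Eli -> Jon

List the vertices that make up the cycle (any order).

DFS with gray/black marking from Max:
Max gray
  Ivy gray
    Pia gray
      Omar gray
        Hana gray
        Hana black
      Omar black
      Cal gray
        Cal→Max: Max is gray → back edge
Back edge closes the cycle Max → Ivy → Pia → Cal → Max; its vertices are {Cal, Ivy, Max, Pia}.

Cal, Ivy, Max, Pia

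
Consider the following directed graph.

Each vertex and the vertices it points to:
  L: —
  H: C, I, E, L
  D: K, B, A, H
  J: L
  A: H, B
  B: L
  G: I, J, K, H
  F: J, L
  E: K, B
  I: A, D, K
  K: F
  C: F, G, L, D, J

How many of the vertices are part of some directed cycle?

6

A vertex is on a directed cycle iff it belongs to a strongly connected component of size ≥ 2 (or has a self-loop).
The vertices on cycles are {A, C, D, G, H, I} — 6 in total.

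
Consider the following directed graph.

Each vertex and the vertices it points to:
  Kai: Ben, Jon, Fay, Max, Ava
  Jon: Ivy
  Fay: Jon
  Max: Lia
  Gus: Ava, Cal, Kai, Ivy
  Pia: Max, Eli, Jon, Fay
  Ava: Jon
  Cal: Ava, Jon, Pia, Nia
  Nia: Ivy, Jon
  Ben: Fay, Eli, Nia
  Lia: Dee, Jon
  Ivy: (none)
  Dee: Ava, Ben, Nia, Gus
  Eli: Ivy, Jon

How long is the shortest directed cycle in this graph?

5

For each vertex v, BFS finds the shortest path from v back to v.
The shortest such closed walk is Dee → Gus → Kai → Max → Lia → Dee, length 5.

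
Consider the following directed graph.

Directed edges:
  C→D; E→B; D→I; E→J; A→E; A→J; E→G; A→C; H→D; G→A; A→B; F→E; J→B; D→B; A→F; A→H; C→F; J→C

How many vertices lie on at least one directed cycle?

A vertex is on a directed cycle iff it belongs to a strongly connected component of size ≥ 2 (or has a self-loop).
The vertices on cycles are {A, C, E, F, G, J} — 6 in total.

6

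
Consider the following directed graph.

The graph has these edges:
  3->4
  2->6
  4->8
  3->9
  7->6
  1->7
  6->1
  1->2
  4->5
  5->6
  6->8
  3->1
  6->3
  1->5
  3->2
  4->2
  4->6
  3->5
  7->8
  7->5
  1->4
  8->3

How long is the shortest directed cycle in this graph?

For each vertex v, BFS finds the shortest path from v back to v.
The shortest such closed walk is 3 → 2 → 6 → 3, length 3.

3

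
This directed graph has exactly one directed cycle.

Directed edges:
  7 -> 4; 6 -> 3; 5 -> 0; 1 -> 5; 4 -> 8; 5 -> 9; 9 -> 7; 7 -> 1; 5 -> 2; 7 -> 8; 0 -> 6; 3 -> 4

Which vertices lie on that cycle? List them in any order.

1, 5, 7, 9

DFS with gray/black marking from 5:
5 gray
  2 gray
  2 black
  0 gray
    6 gray
      3 gray
        4 gray
          8 gray
          8 black
        4 black
      3 black
    6 black
  0 black
  9 gray
    7 gray
      7→4: 4 black — skip
      7→8: 8 black — skip
      1 gray
        1→5: 5 is gray → back edge
Back edge closes the cycle 5 → 9 → 7 → 1 → 5; its vertices are {1, 5, 7, 9}.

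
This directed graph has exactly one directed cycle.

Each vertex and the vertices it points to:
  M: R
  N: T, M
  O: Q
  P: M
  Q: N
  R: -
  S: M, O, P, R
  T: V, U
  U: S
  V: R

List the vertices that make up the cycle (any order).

DFS with gray/black marking from N:
N gray
  T gray
    V gray
      R gray
      R black
    V black
    U gray
      S gray
        M gray
          M→R: R black — skip
        M black
        O gray
          Q gray
            Q→N: N is gray → back edge
Back edge closes the cycle N → T → U → S → O → Q → N; its vertices are {N, O, Q, S, T, U}.

N, O, Q, S, T, U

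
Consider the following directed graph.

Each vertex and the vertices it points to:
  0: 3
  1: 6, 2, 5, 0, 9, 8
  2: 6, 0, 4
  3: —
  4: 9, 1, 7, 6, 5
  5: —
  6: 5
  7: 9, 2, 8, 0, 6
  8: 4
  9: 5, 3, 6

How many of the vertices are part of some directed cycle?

5

A vertex is on a directed cycle iff it belongs to a strongly connected component of size ≥ 2 (or has a self-loop).
The vertices on cycles are {1, 2, 4, 7, 8} — 5 in total.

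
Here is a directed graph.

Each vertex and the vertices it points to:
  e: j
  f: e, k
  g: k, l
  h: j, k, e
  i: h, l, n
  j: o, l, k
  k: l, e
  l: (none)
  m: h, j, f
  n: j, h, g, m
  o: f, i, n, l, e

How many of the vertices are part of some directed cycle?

10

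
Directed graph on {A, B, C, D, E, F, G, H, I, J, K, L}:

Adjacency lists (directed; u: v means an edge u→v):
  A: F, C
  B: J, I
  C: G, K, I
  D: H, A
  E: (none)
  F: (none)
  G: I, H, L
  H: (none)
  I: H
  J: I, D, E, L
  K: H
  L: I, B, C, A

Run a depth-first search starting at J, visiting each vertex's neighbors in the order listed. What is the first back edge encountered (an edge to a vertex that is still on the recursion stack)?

B→J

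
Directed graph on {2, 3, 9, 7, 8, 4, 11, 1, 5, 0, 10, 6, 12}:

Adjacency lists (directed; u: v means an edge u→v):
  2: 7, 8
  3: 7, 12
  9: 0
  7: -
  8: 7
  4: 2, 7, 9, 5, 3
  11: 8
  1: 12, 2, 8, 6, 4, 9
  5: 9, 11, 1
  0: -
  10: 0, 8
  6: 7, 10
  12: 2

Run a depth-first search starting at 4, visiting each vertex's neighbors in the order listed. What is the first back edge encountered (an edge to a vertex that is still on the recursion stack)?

1→4

DFS from 4 (visiting each vertex's neighbors in the order listed); mark gray on enter, black on exit:
4 gray
  2 gray
    7 gray
    7 black
    8 gray
      8→7: 7 black — skip
    8 black
  2 black
  4→7: 7 black — skip
  9 gray
    0 gray
    0 black
  9 black
  5 gray
    5→9: 9 black — skip
    11 gray
      11→8: 8 black — skip
    11 black
    1 gray
      12 gray
        12→2: 2 black — skip
      12 black
      1→2: 2 black — skip
      1→8: 8 black — skip
      6 gray
        6→7: 7 black — skip
        10 gray
          10→0: 0 black — skip
          10→8: 8 black — skip
        10 black
      6 black
      1→4: 4 is gray → back edge
First back edge: 1 → 4.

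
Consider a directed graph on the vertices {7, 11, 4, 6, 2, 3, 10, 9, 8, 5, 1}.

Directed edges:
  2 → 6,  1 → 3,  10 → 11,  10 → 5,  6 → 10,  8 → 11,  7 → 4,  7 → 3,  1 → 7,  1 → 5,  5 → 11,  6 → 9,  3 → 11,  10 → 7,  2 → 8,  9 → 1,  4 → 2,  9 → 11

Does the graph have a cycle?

Yes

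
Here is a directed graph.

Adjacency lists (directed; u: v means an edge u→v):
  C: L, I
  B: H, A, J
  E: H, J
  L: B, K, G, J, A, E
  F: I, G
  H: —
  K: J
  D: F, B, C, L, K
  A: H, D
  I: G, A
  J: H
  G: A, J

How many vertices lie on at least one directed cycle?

8

A vertex is on a directed cycle iff it belongs to a strongly connected component of size ≥ 2 (or has a self-loop).
The vertices on cycles are {A, B, C, D, F, G, I, L} — 8 in total.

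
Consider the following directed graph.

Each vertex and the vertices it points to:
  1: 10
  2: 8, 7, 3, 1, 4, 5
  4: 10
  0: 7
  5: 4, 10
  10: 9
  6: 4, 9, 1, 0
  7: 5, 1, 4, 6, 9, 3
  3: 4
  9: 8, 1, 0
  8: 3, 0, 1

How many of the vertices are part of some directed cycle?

10

A vertex is on a directed cycle iff it belongs to a strongly connected component of size ≥ 2 (or has a self-loop).
The vertices on cycles are {0, 1, 3, 4, 5, 6, 7, 8, 9, 10} — 10 in total.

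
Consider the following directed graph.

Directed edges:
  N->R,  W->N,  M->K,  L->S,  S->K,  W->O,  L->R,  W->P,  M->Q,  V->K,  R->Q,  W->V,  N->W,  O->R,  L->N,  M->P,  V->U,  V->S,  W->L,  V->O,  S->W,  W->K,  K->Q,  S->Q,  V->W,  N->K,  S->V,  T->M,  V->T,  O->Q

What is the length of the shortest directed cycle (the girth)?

2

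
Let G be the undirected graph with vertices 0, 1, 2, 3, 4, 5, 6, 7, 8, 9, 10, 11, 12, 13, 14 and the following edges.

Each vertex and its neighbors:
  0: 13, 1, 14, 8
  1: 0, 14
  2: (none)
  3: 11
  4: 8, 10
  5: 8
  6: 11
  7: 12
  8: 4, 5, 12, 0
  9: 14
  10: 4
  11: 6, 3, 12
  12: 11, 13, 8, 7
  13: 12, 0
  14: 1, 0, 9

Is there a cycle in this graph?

Yes

DFS, tracking each vertex's parent; an edge to a visited non-parent vertex closes a cycle.
Start from 6:
visit 6 (parent –)
  visit 11 (parent 6)
    11–6: parent, skip
    visit 3 (parent 11)
      3–11: parent, skip
    visit 12 (parent 11)
      12–11: parent, skip
      visit 13 (parent 12)
        13–12: parent, skip
        visit 0 (parent 13)
          0–13: parent, skip
          visit 1 (parent 0)
            1–0: parent, skip
            visit 14 (parent 1)
              14–1: parent, skip
              14–0: 0 visited and ≠ parent → cycle
Cycle: 0 – 1 – 14 – 0.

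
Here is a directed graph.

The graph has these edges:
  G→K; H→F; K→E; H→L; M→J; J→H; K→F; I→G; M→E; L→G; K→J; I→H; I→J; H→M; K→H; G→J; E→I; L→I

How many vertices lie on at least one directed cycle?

8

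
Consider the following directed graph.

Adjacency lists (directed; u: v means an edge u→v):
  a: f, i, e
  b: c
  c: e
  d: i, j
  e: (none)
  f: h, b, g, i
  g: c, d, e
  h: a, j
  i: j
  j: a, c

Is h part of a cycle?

Yes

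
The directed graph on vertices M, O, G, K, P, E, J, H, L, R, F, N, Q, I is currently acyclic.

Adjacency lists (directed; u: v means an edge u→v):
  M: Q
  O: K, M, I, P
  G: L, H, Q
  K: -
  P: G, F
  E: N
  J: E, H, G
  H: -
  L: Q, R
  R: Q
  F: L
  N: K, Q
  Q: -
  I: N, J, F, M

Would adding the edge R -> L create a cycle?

Yes

Adding R→L creates a cycle iff L can already reach R.
Path from L: L → R.
So L → … → R → L is a cycle.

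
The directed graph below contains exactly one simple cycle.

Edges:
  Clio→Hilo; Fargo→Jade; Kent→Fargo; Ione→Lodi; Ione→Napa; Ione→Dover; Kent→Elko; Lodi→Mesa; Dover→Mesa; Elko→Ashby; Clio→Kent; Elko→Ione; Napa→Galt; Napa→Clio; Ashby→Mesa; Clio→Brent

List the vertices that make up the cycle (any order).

Clio, Elko, Ione, Kent, Napa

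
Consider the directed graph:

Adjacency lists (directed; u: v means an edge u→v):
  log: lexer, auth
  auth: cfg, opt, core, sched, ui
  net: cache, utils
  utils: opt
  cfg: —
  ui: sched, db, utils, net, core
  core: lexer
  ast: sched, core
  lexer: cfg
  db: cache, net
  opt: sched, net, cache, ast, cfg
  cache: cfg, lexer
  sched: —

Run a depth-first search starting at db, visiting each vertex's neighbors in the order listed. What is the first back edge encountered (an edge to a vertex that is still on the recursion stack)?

DFS from db (visiting each vertex's neighbors in the order listed); mark gray on enter, black on exit:
db gray
  cache gray
    cfg gray
    cfg black
    lexer gray
      lexer→cfg: cfg black — skip
    lexer black
  cache black
  net gray
    net→cache: cache black — skip
    utils gray
      opt gray
        sched gray
        sched black
        opt→net: net is gray → back edge
First back edge: opt → net.

opt→net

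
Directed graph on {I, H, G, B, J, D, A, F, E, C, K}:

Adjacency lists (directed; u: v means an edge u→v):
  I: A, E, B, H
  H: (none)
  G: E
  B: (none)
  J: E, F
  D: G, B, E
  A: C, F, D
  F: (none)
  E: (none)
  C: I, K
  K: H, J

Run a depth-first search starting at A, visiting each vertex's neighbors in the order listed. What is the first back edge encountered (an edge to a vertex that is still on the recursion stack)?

I→A

DFS from A (visiting each vertex's neighbors in the order listed); mark gray on enter, black on exit:
A gray
  C gray
    I gray
      I→A: A is gray → back edge
First back edge: I → A.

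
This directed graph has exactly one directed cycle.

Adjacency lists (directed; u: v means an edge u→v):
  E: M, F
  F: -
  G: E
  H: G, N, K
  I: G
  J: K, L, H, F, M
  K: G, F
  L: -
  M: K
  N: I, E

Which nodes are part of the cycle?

E, G, K, M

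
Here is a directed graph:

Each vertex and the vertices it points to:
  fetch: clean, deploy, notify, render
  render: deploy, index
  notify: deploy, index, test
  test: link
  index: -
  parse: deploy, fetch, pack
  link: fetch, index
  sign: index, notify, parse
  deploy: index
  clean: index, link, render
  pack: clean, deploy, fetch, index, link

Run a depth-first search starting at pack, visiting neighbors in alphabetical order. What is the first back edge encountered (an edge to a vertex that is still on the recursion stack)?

DFS from pack (visiting neighbors in alphabetical order); mark gray on enter, black on exit:
pack gray
  clean gray
    index gray
    index black
    link gray
      fetch gray
        fetch→clean: clean is gray → back edge
First back edge: fetch → clean.

fetch->clean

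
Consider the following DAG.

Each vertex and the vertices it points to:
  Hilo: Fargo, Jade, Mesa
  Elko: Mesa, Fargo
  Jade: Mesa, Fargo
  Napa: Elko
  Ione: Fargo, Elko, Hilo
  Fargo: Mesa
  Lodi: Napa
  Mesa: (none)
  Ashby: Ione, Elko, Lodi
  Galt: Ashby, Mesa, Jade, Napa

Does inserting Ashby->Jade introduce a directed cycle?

Adding Ashby→Jade creates a cycle iff Jade can already reach Ashby.
Explore from Jade: no path reaches Ashby. The graph stays acyclic.

No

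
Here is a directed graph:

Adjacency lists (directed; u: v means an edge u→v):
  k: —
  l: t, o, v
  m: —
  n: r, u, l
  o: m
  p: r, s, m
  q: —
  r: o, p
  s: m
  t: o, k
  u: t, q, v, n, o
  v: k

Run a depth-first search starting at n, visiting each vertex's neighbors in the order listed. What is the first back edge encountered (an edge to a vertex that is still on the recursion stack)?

DFS from n (visiting each vertex's neighbors in the order listed); mark gray on enter, black on exit:
n gray
  r gray
    o gray
      m gray
      m black
    o black
    p gray
      p→r: r is gray → back edge
First back edge: p → r.

p→r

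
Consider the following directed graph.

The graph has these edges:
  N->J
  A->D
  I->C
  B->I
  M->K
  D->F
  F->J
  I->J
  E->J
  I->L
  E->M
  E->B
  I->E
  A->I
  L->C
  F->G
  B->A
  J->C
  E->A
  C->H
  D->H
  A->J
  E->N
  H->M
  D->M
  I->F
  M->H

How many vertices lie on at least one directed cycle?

A vertex is on a directed cycle iff it belongs to a strongly connected component of size ≥ 2 (or has a self-loop).
The vertices on cycles are {A, B, E, H, I, M} — 6 in total.

6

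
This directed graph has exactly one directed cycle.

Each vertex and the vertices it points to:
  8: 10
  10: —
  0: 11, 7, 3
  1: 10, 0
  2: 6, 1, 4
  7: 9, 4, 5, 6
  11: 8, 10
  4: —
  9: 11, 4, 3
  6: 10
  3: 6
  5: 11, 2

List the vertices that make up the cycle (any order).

0, 1, 2, 5, 7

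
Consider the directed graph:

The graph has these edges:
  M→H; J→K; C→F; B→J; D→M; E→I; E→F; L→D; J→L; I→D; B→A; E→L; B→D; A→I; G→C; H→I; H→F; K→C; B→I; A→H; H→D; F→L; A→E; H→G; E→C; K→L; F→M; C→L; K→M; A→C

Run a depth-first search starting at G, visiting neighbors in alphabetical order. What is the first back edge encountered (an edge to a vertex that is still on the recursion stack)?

H→D

DFS from G (visiting neighbors in alphabetical order); mark gray on enter, black on exit:
G gray
  C gray
    F gray
      L gray
        D gray
          M gray
            H gray
              H→D: D is gray → back edge
First back edge: H → D.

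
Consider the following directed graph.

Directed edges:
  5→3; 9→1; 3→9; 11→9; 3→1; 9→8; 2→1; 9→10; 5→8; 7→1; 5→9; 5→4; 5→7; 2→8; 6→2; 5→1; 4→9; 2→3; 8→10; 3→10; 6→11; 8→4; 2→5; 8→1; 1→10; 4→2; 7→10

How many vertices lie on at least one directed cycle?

A vertex is on a directed cycle iff it belongs to a strongly connected component of size ≥ 2 (or has a self-loop).
The vertices on cycles are {2, 3, 4, 5, 8, 9} — 6 in total.

6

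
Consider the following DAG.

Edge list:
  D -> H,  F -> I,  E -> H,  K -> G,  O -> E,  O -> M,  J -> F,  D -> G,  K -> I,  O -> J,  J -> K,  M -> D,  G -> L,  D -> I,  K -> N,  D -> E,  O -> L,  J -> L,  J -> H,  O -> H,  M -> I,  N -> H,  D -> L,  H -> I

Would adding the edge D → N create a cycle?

Adding D→N creates a cycle iff N can already reach D.
Explore from N: no path reaches D. The graph stays acyclic.

No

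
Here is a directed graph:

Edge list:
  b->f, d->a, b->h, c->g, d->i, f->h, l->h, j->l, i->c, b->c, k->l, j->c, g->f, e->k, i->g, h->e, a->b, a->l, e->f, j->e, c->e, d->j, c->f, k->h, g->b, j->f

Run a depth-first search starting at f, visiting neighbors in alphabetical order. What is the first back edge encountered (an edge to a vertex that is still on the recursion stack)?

e->f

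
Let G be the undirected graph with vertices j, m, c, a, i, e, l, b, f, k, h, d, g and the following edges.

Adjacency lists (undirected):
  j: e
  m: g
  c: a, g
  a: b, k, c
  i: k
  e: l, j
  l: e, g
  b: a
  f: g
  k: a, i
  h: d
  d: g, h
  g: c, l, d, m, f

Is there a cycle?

DFS, tracking each vertex's parent; an edge to a visited non-parent vertex closes a cycle.
Start from f:
visit f (parent –)
  visit g (parent f)
    visit c (parent g)
      visit a (parent c)
        visit b (parent a)
          b–a: parent, skip
        visit k (parent a)
          k–a: parent, skip
          visit i (parent k)
            i–k: parent, skip
        a–c: parent, skip
      c–g: parent, skip
    visit l (parent g)
      visit e (parent l)
        e–l: parent, skip
        visit j (parent e)
          j–e: parent, skip
      l–g: parent, skip
    visit d (parent g)
      d–g: parent, skip
      visit h (parent d)
        h–d: parent, skip
    visit m (parent g)
      m–g: parent, skip
    g–f: parent, skip
No non-parent visited neighbor found — the graph is a forest.

No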